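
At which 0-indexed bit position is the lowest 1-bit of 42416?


0b1010010110110000. Lowest set bit at position 4

4


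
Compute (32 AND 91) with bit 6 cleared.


Step 1: 32 & 91 = 0
Step 2: 0 & ~(1 << 6) = 0

0


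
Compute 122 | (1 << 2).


122 | (1 << 2) = 122 | 4 = 126

126


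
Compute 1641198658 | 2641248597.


0b1100001110100101011010001000010 | 0b10011101011011100100000101010101 = 0b11111101111111101111010101010111 = 4261344599

4261344599


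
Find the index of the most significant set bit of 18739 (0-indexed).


0b100100100110011. Highest set bit at position 14

14


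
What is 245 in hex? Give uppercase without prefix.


245 = F5 hex

F5


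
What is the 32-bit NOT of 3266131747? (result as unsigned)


~0b11000010101011010011011100100011 = 0b111101010100101100100011011100 = 1028835548 (32-bit unsigned)

1028835548


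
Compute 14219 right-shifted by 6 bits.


0b11011110001011 >> 6 = 0b11011110 = 222

222


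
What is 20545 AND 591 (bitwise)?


0b101000001000001 & 0b1001001111 = 0b1000001 = 65

65


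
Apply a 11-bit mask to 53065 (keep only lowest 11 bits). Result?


53065 & 2047 = 1865

1865


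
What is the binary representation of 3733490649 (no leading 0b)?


3733490649 = 11011110100010001000101111011001 in binary

11011110100010001000101111011001


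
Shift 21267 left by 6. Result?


0b101001100010011 << 6 = 0b101001100010011000000 = 1361088

1361088


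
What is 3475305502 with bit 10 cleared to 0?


3475305502 & ~(1 << 10) = 3475304478

3475304478


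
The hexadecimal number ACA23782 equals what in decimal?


ACA23782 hex = 2896312194 decimal

2896312194


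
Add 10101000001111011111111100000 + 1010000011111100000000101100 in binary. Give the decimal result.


10101000001111011111111100000 + 1010000011111100000000101100 = 11111000101111000000000001100 = 521633804

521633804


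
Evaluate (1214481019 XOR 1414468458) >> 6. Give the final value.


Step 1: 1214481019 ^ 1414468458 = 472682769
Step 2: 472682769 >> 6 = 7385668

7385668


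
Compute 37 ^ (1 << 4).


37 ^ (1 << 4) = 37 ^ 16 = 53

53


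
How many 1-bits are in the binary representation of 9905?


0b10011010110001 has 7 set bits

7


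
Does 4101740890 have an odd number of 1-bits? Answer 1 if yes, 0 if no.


0b11110100011110111001100101011010 has 19 ones => parity 1

1


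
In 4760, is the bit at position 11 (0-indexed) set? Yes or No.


0b1001010011000, bit 11 = 0. No

No


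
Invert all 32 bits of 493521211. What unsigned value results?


493521211 ^ 4294967295 = 3801446084

3801446084


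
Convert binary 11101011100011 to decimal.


11101011100011 in decimal = 15075

15075


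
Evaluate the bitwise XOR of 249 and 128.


0b11111001 ^ 0b10000000 = 0b1111001 = 121

121


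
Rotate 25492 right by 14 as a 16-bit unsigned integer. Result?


Rotate 0b110001110010100 right by 14 (16-bit) = 0b1000111001010001 = 36433

36433


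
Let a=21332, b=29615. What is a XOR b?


21332 ^ 29615 = 8443

8443


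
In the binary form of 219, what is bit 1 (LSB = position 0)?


0b11011011, position 1 = 1

1


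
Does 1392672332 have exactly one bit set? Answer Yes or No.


0b1010011000000100111111001001100. Multiple bits set => No

No


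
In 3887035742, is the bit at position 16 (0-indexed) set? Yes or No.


0b11100111101011110111010101011110, bit 16 = 1. Yes

Yes


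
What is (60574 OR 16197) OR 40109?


Step 1: 60574 | 16197 = 65503
Step 2: 65503 | 40109 = 65535

65535


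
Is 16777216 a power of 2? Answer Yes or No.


0b1000000000000000000000000. Only one bit set => Yes

Yes


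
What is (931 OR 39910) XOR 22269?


Step 1: 931 | 39910 = 39911
Step 2: 39911 ^ 22269 = 52506

52506


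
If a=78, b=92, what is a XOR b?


78 ^ 92 = 18

18


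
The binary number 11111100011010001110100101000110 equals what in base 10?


11111100011010001110100101000110 in decimal = 4234733894

4234733894


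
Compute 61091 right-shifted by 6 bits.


0b1110111010100011 >> 6 = 0b1110111010 = 954

954


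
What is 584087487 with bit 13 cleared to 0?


584087487 & ~(1 << 13) = 584079295

584079295


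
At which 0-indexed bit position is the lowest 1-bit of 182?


0b10110110. Lowest set bit at position 1

1


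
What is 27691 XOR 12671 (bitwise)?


0b110110000101011 ^ 0b11000101111111 = 0b101110101010100 = 23892

23892


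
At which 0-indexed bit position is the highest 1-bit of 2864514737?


0b10101010101111010000011010110001. Highest set bit at position 31

31


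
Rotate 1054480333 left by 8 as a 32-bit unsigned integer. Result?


Rotate 0b111110110110100001011111001101 left by 8 (32-bit) = 0b11011010000101111100110100111110 = 3658992958

3658992958


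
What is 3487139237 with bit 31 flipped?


3487139237 ^ (1 << 31) = 3487139237 ^ 2147483648 = 1339655589

1339655589


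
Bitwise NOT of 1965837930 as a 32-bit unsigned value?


~0b1110101001011000100111001101010 = 0b10001010110100111011000110010101 = 2329129365 (32-bit unsigned)

2329129365


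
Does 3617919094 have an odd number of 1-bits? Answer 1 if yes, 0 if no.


0b11010111101001010001000001110110 has 16 ones => parity 0

0


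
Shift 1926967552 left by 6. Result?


0b1110010110110110011000100000000 << 6 = 0b1110010110110110011000100000000000000 = 123325923328

123325923328


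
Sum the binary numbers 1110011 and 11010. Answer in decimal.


1110011 + 11010 = 10001101 = 141

141


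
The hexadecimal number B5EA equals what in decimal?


B5EA hex = 46570 decimal

46570


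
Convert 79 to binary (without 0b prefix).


79 = 1001111 in binary

1001111


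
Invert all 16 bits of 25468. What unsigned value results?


25468 ^ 65535 = 40067

40067


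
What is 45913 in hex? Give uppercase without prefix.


45913 = B359 hex

B359


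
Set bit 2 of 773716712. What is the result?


773716712 | (1 << 2) = 773716712 | 4 = 773716716

773716716


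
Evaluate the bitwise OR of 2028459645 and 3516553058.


0b1111000111001111101011001111101 | 0b11010001100110100101011101100010 = 0b11111001111111111101011101111111 = 4194293631

4194293631


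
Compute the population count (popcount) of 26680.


0b110100000111000 has 6 set bits

6


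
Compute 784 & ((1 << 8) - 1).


784 & 255 = 16

16


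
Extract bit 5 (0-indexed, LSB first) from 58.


0b111010, position 5 = 1

1


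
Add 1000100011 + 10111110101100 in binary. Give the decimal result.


1000100011 + 10111110101100 = 11000111001111 = 12751

12751


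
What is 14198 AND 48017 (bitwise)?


0b11011101110110 & 0b1011101110010001 = 0b11001100010000 = 13072

13072


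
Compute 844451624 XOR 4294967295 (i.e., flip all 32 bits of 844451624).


844451624 ^ 4294967295 = 3450515671

3450515671


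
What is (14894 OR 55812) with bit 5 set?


Step 1: 14894 | 55812 = 64046
Step 2: 64046 | (1 << 5) = 64046 | 32 = 64046

64046


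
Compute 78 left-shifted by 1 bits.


0b1001110 << 1 = 0b10011100 = 156

156


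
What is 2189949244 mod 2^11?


2189949244 & 2047 = 316

316


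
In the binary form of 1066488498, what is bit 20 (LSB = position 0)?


0b111111100100010101001010110010, position 20 = 1

1


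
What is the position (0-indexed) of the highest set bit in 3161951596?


0b10111100011101111000110101101100. Highest set bit at position 31

31


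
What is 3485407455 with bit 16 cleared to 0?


3485407455 & ~(1 << 16) = 3485341919

3485341919


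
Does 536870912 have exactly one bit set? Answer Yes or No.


0b100000000000000000000000000000. Only one bit set => Yes

Yes


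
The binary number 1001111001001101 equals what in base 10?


1001111001001101 in decimal = 40525

40525


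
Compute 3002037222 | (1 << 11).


3002037222 | (1 << 11) = 3002037222 | 2048 = 3002039270

3002039270


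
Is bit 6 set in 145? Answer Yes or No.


0b10010001, bit 6 = 0. No

No


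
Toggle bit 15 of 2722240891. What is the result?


2722240891 ^ (1 << 15) = 2722240891 ^ 32768 = 2722273659

2722273659


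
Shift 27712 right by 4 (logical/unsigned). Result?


0b110110001000000 >> 4 = 0b11011000100 = 1732

1732


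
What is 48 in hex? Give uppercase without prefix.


48 = 30 hex

30


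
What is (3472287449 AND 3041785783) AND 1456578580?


Step 1: 3472287449 & 3041785783 = 2219107985
Step 2: 2219107985 & 1456578580 = 71344144

71344144


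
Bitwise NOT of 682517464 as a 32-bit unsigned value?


~0b101000101011100110001111011000 = 0b11010111010100011001110000100111 = 3612449831 (32-bit unsigned)

3612449831


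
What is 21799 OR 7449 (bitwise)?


0b101010100100111 | 0b1110100011001 = 0b101110100111111 = 23871

23871


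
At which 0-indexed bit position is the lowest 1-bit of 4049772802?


0b11110001011000101010000100000010. Lowest set bit at position 1

1


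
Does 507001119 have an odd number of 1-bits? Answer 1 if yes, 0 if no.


0b11110001110000011100100011111 has 16 ones => parity 0

0


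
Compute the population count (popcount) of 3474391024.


0b11001111000101101111111111110000 has 21 set bits

21


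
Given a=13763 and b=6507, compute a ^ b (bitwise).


13763 ^ 6507 = 11432

11432


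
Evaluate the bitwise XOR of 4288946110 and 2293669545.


0b11111111101001000001111110111110 ^ 0b10001000101101101001111010101001 = 0b1110111000100101000000100010111 = 1997701399

1997701399


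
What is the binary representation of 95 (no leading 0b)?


95 = 1011111 in binary

1011111


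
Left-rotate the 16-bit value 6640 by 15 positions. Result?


Rotate 0b1100111110000 left by 15 (16-bit) = 0b110011111000 = 3320

3320


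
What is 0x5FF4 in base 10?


5FF4 hex = 24564 decimal

24564


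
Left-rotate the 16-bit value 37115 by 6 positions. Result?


Rotate 0b1001000011111011 left by 6 (16-bit) = 0b11111011100100 = 16100

16100


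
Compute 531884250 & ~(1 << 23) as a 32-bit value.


531884250 & ~(1 << 23) = 523495642

523495642


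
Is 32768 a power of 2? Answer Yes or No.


0b1000000000000000. Only one bit set => Yes

Yes


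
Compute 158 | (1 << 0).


158 | (1 << 0) = 158 | 1 = 159

159


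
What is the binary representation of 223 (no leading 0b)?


223 = 11011111 in binary

11011111


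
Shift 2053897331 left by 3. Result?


0b1111010011010111111110001110011 << 3 = 0b1111010011010111111110001110011000 = 16431178648

16431178648


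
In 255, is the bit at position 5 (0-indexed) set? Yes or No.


0b11111111, bit 5 = 1. Yes

Yes


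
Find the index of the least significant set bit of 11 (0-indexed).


0b1011. Lowest set bit at position 0

0


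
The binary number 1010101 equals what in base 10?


1010101 in decimal = 85

85


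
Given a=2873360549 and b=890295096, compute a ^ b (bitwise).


2873360549 ^ 890295096 = 2656359325

2656359325


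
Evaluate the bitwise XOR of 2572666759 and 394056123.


0b10011001010101111100011110000111 ^ 0b10111011111001101000110111011 = 0b10001110001010110001011000111100 = 2385188412

2385188412


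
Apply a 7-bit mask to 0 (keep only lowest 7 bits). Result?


0 & 127 = 0

0


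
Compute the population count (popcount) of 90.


0b1011010 has 4 set bits

4


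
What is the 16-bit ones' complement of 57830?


57830 ^ 65535 = 7705

7705


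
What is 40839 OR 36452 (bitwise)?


0b1001111110000111 | 0b1000111001100100 = 0b1001111111100111 = 40935

40935


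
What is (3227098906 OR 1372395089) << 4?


Step 1: 3227098906 | 1372395089 = 3520962395
Step 2: 3520962395 << 4 = 56335398320

56335398320


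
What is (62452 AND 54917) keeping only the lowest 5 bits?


Step 1: 62452 & 54917 = 53892
Step 2: 53892 & 31 = 4

4


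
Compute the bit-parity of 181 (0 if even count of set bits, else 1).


0b10110101 has 5 ones => parity 1

1


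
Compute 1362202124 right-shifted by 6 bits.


0b1010001001100011000111000001100 >> 6 = 0b1010001001100011000111000 = 21284408

21284408


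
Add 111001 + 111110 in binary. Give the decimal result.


111001 + 111110 = 1110111 = 119

119


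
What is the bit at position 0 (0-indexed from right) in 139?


0b10001011, position 0 = 1

1


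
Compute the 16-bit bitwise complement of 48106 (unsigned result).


~0b1011101111101010 = 0b100010000010101 = 17429 (16-bit unsigned)

17429


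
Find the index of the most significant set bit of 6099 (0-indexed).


0b1011111010011. Highest set bit at position 12

12


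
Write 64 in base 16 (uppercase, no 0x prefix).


64 = 40 hex

40


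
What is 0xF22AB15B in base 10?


F22AB15B hex = 4062884187 decimal

4062884187


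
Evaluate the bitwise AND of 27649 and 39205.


0b110110000000001 & 0b1001100100100101 = 0b100000000001 = 2049

2049


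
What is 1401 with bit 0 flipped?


1401 ^ (1 << 0) = 1401 ^ 1 = 1400

1400


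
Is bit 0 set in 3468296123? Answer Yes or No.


0b11001110101110011111111110111011, bit 0 = 1. Yes

Yes


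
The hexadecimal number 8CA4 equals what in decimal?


8CA4 hex = 36004 decimal

36004


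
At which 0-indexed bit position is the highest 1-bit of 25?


0b11001. Highest set bit at position 4

4


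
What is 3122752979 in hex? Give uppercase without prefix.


3122752979 = BA216DD3 hex

BA216DD3


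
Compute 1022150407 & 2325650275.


0b111100111011001100011100000111 & 0b10001010100111101001101101100011 = 0b1000100011001000001100000011 = 143426307

143426307


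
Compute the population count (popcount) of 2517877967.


0b10010110000100111100010011001111 has 16 set bits

16


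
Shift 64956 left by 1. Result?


0b1111110110111100 << 1 = 0b11111101101111000 = 129912

129912


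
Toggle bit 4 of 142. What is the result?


142 ^ (1 << 4) = 142 ^ 16 = 158

158


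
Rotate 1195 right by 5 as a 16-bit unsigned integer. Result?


Rotate 0b10010101011 right by 5 (16-bit) = 0b101100000100101 = 22565

22565


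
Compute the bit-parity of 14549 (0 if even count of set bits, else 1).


0b11100011010101 has 8 ones => parity 0

0


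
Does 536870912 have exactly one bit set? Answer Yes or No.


0b100000000000000000000000000000. Only one bit set => Yes

Yes


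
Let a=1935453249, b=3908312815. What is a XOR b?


1935453249 ^ 3908312815 = 2611524270

2611524270


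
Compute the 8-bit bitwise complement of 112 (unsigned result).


~0b1110000 = 0b10001111 = 143 (8-bit unsigned)

143


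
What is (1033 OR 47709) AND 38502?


Step 1: 1033 | 47709 = 48733
Step 2: 48733 & 38502 = 38468

38468


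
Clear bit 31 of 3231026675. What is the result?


3231026675 & ~(1 << 31) = 1083543027

1083543027


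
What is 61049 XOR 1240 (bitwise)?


0b1110111001111001 ^ 0b10011011000 = 0b1110101010100001 = 60065

60065


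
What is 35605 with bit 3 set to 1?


35605 | (1 << 3) = 35605 | 8 = 35613

35613


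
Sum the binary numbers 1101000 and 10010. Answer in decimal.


1101000 + 10010 = 1111010 = 122

122


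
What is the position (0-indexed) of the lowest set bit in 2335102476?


0b10001011001011101101011000001100. Lowest set bit at position 2

2


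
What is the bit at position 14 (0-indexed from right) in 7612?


0b1110110111100, position 14 = 0

0


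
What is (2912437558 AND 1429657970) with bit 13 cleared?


Step 1: 2912437558 & 1429657970 = 84951346
Step 2: 84951346 & ~(1 << 13) = 84951346

84951346


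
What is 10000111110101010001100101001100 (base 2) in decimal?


10000111110101010001100101001100 in decimal = 2278889804

2278889804


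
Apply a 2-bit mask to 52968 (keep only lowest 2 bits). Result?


52968 & 3 = 0

0


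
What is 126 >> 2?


0b1111110 >> 2 = 0b11111 = 31

31


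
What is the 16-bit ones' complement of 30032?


30032 ^ 65535 = 35503

35503


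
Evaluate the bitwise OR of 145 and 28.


0b10010001 | 0b11100 = 0b10011101 = 157

157


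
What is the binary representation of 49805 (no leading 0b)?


49805 = 1100001010001101 in binary

1100001010001101


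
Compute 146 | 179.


0b10010010 | 0b10110011 = 0b10110011 = 179

179


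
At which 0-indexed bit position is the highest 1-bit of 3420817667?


0b11001011111001011000100100000011. Highest set bit at position 31

31


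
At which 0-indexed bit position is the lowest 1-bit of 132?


0b10000100. Lowest set bit at position 2

2


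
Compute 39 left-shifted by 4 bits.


0b100111 << 4 = 0b1001110000 = 624

624


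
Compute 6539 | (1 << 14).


6539 | (1 << 14) = 6539 | 16384 = 22923

22923


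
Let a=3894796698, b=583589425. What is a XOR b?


3894796698 ^ 583589425 = 3404545963

3404545963


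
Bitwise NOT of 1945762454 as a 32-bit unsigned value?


~0b1110011111110011111101010010110 = 0b10001100000001100000010101101001 = 2349204841 (32-bit unsigned)

2349204841


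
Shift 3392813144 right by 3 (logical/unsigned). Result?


0b11001010001110100011100001011000 >> 3 = 0b11001010001110100011100001011 = 424101643

424101643


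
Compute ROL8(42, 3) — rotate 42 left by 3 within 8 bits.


Rotate 0b101010 left by 3 (8-bit) = 0b1010001 = 81

81


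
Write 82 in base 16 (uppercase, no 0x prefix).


82 = 52 hex

52


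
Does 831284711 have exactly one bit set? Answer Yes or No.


0b110001100011000110010111100111. Multiple bits set => No

No


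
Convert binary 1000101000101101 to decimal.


1000101000101101 in decimal = 35373

35373


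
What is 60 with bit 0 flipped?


60 ^ (1 << 0) = 60 ^ 1 = 61

61


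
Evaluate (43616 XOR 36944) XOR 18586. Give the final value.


Step 1: 43616 ^ 36944 = 14896
Step 2: 14896 ^ 18586 = 29354

29354


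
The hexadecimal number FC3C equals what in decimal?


FC3C hex = 64572 decimal

64572


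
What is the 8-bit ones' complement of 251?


251 ^ 255 = 4

4


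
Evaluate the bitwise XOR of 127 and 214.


0b1111111 ^ 0b11010110 = 0b10101001 = 169

169


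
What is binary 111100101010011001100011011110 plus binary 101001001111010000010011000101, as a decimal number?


111100101010011001100011011110 + 101001001111010000010011000101 = 1100101111001101001110110100011 = 1709612451

1709612451


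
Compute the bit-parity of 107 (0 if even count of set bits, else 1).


0b1101011 has 5 ones => parity 1

1


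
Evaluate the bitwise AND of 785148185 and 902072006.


0b101110110011000110100100011001 & 0b110101110001001000011011000110 = 0b100100110001000000000000000000 = 616824832

616824832


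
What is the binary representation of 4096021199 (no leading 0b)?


4096021199 = 11110100001001000101001011001111 in binary

11110100001001000101001011001111


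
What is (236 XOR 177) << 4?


Step 1: 236 ^ 177 = 93
Step 2: 93 << 4 = 1488

1488


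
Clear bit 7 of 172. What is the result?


172 & ~(1 << 7) = 44

44


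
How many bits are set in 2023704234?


0b1111000100111110100011010101010 has 17 set bits

17


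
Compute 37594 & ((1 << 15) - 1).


37594 & 32767 = 4826

4826


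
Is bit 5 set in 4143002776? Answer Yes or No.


0b11110110111100010011010010011000, bit 5 = 0. No

No


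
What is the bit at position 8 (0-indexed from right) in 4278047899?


0b11111110111111011101010010011011, position 8 = 0

0


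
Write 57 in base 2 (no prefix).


57 = 111001 in binary

111001


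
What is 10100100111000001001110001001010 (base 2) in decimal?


10100100111000001001110001001010 in decimal = 2766183498

2766183498


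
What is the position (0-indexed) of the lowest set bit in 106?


0b1101010. Lowest set bit at position 1

1


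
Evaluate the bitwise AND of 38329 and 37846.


0b1001010110111001 & 0b1001001111010110 = 0b1001000110010000 = 37264

37264


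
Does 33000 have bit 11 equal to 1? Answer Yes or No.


0b1000000011101000, bit 11 = 0. No

No


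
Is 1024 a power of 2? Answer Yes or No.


0b10000000000. Only one bit set => Yes

Yes


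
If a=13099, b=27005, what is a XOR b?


13099 ^ 27005 = 23126

23126


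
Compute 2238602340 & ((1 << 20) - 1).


2238602340 & 1048575 = 941156

941156


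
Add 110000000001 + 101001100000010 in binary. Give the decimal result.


110000000001 + 101001100000010 = 101111100000011 = 24323

24323


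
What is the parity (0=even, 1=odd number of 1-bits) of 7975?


0b1111100100111 has 9 ones => parity 1

1


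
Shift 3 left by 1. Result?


0b11 << 1 = 0b110 = 6

6


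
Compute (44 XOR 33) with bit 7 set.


Step 1: 44 ^ 33 = 13
Step 2: 13 | (1 << 7) = 13 | 128 = 141

141


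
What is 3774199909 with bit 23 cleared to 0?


3774199909 & ~(1 << 23) = 3765811301

3765811301


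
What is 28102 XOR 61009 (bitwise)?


0b110110111000110 ^ 0b1110111001010001 = 0b1000001110010111 = 33687

33687


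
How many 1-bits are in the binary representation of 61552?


0b1111000001110000 has 7 set bits

7


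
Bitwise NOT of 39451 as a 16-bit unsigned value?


~0b1001101000011011 = 0b110010111100100 = 26084 (16-bit unsigned)

26084


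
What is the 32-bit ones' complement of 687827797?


687827797 ^ 4294967295 = 3607139498

3607139498


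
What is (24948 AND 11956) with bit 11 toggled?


Step 1: 24948 & 11956 = 8244
Step 2: 8244 ^ (1 << 11) = 8244 ^ 2048 = 10292

10292


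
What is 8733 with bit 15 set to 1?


8733 | (1 << 15) = 8733 | 32768 = 41501

41501


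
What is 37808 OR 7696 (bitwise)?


0b1001001110110000 | 0b1111000010000 = 0b1001111110110000 = 40880

40880


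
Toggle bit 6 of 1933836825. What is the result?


1933836825 ^ (1 << 6) = 1933836825 ^ 64 = 1933836889

1933836889


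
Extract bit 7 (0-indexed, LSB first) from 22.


0b10110, position 7 = 0

0


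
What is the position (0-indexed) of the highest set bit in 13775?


0b11010111001111. Highest set bit at position 13

13


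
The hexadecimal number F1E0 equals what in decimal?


F1E0 hex = 61920 decimal

61920


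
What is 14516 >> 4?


0b11100010110100 >> 4 = 0b1110001011 = 907

907


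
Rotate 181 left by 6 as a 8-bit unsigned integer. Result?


Rotate 0b10110101 left by 6 (8-bit) = 0b1101101 = 109

109


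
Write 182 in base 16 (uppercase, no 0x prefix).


182 = B6 hex

B6


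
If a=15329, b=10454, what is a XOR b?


15329 ^ 10454 = 4919

4919


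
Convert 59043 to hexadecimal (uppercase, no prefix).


59043 = E6A3 hex

E6A3


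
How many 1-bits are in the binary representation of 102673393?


0b110000111101010101111110001 has 16 set bits

16


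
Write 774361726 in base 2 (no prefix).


774361726 = 101110001001111101001001111110 in binary

101110001001111101001001111110


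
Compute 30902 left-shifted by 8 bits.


0b111100010110110 << 8 = 0b11110001011011000000000 = 7910912

7910912


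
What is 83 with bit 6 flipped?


83 ^ (1 << 6) = 83 ^ 64 = 19

19


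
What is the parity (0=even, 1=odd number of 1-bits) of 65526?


0b1111111111110110 has 14 ones => parity 0

0


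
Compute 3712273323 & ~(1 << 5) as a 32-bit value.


3712273323 & ~(1 << 5) = 3712273291

3712273291


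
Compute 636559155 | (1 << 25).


636559155 | (1 << 25) = 636559155 | 33554432 = 670113587

670113587


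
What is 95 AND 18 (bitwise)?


0b1011111 & 0b10010 = 0b10010 = 18

18


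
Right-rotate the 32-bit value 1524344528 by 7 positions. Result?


Rotate 0b1011010110110111010011011010000 right by 7 (32-bit) = 0b10100000101101011011011101001101 = 2696263501

2696263501


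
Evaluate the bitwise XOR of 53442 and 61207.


0b1101000011000010 ^ 0b1110111100010111 = 0b11111111010101 = 16341

16341


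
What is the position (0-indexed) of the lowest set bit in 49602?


0b1100000111000010. Lowest set bit at position 1

1


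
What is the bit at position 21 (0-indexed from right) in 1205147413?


0b1000111110101010001011100010101, position 21 = 0

0


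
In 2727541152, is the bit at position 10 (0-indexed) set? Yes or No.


0b10100010100100101111100110100000, bit 10 = 0. No

No


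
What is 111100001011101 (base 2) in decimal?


111100001011101 in decimal = 30813

30813


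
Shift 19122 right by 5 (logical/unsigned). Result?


0b100101010110010 >> 5 = 0b1001010101 = 597

597


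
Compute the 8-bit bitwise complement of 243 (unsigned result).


~0b11110011 = 0b1100 = 12 (8-bit unsigned)

12


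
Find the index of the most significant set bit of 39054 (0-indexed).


0b1001100010001110. Highest set bit at position 15

15


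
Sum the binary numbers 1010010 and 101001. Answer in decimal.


1010010 + 101001 = 1111011 = 123

123


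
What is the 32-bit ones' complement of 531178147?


531178147 ^ 4294967295 = 3763789148

3763789148


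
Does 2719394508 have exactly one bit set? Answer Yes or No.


0b10100010000101101010101011001100. Multiple bits set => No

No


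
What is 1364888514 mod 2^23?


1364888514 & 8388607 = 5934018

5934018


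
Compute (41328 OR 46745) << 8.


Step 1: 41328 | 46745 = 47097
Step 2: 47097 << 8 = 12056832

12056832


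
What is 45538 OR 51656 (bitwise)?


0b1011000111100010 | 0b1100100111001000 = 0b1111100111101010 = 63978

63978


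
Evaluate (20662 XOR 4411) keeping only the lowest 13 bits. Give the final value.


Step 1: 20662 ^ 4411 = 16781
Step 2: 16781 & 8191 = 397

397


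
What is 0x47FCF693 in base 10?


47FCF693 hex = 1207760531 decimal

1207760531


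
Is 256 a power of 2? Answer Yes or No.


0b100000000. Only one bit set => Yes

Yes


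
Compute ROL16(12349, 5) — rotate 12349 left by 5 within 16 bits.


Rotate 0b11000000111101 left by 5 (16-bit) = 0b11110100110 = 1958

1958


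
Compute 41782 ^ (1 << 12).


41782 ^ (1 << 12) = 41782 ^ 4096 = 45878

45878


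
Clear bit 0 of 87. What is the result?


87 & ~(1 << 0) = 86

86


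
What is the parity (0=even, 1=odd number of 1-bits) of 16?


0b10000 has 1 ones => parity 1

1


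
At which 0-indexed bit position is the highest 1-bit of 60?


0b111100. Highest set bit at position 5

5


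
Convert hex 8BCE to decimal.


8BCE hex = 35790 decimal

35790


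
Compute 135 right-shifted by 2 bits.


0b10000111 >> 2 = 0b100001 = 33

33


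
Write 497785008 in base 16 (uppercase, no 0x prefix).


497785008 = 1DAB98B0 hex

1DAB98B0


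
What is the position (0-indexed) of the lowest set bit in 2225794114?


0b10000100101010101110110001000010. Lowest set bit at position 1

1


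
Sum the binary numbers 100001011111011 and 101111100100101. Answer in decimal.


100001011111011 + 101111100100101 = 1010001000100000 = 41504

41504


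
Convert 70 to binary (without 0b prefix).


70 = 1000110 in binary

1000110


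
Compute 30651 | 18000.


0b111011110111011 | 0b100011001010000 = 0b111011111111011 = 30715

30715


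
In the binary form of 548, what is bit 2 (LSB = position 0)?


0b1000100100, position 2 = 1

1


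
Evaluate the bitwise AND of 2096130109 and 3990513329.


0b1111100111100000110100000111101 & 0b11101101110110100110011010110001 = 0b1101100110100000110000000110001 = 1825595441

1825595441


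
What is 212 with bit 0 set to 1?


212 | (1 << 0) = 212 | 1 = 213

213


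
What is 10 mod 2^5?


10 & 31 = 10

10


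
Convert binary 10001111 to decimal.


10001111 in decimal = 143

143


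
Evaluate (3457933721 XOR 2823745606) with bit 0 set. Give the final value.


Step 1: 3457933721 ^ 2823745606 = 1716851167
Step 2: 1716851167 | (1 << 0) = 1716851167 | 1 = 1716851167

1716851167


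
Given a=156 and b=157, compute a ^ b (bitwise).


156 ^ 157 = 1

1


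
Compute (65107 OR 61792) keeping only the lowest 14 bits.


Step 1: 65107 | 61792 = 65395
Step 2: 65395 & 16383 = 16243

16243


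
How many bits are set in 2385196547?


0b10001110001010110011011000000011 has 14 set bits

14


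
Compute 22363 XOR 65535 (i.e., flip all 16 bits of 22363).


22363 ^ 65535 = 43172

43172


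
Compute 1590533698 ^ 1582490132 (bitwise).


0b1011110110011011001111001000010 ^ 0b1011110010100101110001000010100 = 0b100111110111110001010110 = 10452054

10452054


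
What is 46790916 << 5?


0b10110010011111100100000100 << 5 = 0b1011001001111110010000010000000 = 1497309312

1497309312


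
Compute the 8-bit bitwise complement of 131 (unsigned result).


~0b10000011 = 0b1111100 = 124 (8-bit unsigned)

124


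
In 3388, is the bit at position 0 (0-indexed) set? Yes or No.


0b110100111100, bit 0 = 0. No

No


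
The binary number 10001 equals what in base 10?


10001 in decimal = 17

17


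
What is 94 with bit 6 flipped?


94 ^ (1 << 6) = 94 ^ 64 = 30

30


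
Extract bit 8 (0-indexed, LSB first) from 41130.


0b1010000010101010, position 8 = 0

0


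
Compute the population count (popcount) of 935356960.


0b110111110000000110101000100000 has 12 set bits

12


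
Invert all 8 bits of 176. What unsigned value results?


176 ^ 255 = 79

79


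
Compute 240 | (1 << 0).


240 | (1 << 0) = 240 | 1 = 241

241


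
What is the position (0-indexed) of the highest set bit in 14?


0b1110. Highest set bit at position 3

3


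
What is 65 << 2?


0b1000001 << 2 = 0b100000100 = 260

260


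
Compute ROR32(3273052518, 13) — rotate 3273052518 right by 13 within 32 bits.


Rotate 0b11000011000101101101000101100110 right by 13 (32-bit) = 0b10001011001101100001100010110110 = 2335578294

2335578294


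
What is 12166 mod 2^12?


12166 & 4095 = 3974

3974


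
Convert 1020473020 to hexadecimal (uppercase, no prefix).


1020473020 = 3CD32EBC hex

3CD32EBC


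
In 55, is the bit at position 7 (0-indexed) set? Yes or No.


0b110111, bit 7 = 0. No

No


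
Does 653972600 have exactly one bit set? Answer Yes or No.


0b100110111110101101010001111000. Multiple bits set => No

No


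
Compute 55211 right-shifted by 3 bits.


0b1101011110101011 >> 3 = 0b1101011110101 = 6901

6901


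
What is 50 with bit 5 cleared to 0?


50 & ~(1 << 5) = 18

18


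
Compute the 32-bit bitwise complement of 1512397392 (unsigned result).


~0b1011010001001010101101001010000 = 0b10100101110110101010010110101111 = 2782569903 (32-bit unsigned)

2782569903


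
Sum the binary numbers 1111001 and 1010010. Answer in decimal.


1111001 + 1010010 = 11001011 = 203

203


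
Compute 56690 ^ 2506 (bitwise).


0b1101110101110010 ^ 0b100111001010 = 0b1101010010111000 = 54456

54456


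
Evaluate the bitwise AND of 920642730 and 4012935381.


0b110110110111111110010010101010 & 0b11101111001100001000100011010101 = 0b100110000100001000000010000000 = 638615680

638615680


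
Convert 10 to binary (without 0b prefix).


10 = 1010 in binary

1010


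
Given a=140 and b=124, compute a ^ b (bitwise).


140 ^ 124 = 240

240


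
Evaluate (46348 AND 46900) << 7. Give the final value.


Step 1: 46348 & 46900 = 46340
Step 2: 46340 << 7 = 5931520

5931520


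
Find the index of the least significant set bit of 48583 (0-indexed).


0b1011110111000111. Lowest set bit at position 0

0


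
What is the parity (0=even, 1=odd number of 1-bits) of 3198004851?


0b10111110100111011010111001110011 has 21 ones => parity 1

1


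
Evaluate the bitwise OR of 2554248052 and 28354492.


0b10011000001111101011101101110100 | 0b1101100001010011110111100 = 0b10011001101111101011111111111100 = 2579415036

2579415036


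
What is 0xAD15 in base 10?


AD15 hex = 44309 decimal

44309


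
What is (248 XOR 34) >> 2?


Step 1: 248 ^ 34 = 218
Step 2: 218 >> 2 = 54

54


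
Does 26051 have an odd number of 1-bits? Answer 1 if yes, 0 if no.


0b110010111000011 has 8 ones => parity 0

0


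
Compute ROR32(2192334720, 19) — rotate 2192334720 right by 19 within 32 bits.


Rotate 0b10000010101011000101111110000000 right by 19 (32-bit) = 0b10001011111100000001000001010101 = 2347765845

2347765845


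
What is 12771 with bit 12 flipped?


12771 ^ (1 << 12) = 12771 ^ 4096 = 8675

8675


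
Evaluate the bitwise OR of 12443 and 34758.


0b11000010011011 | 0b1000011111000110 = 0b1011011111011111 = 47071

47071


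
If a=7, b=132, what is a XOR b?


7 ^ 132 = 131

131


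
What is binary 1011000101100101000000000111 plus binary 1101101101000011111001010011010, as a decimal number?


1011000101100101000000000111 + 1101101101000011111001010011010 = 1111000101110000100001010100001 = 2025341601

2025341601


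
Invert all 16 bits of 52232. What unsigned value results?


52232 ^ 65535 = 13303

13303


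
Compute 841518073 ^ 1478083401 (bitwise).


0b110010001010001000101111111001 ^ 0b1011000000110011100001101001001 = 0b1101010001100010100100010110000 = 1781614768

1781614768


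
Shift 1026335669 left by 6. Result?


0b111101001011001010001110110101 << 6 = 0b111101001011001010001110110101000000 = 65685482816

65685482816


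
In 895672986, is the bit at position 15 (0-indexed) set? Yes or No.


0b110101011000101110001010011010, bit 15 = 1. Yes

Yes


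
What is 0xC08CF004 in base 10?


C08CF004 hex = 3230461956 decimal

3230461956


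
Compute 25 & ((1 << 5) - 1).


25 & 31 = 25

25


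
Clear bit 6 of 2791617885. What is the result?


2791617885 & ~(1 << 6) = 2791617821

2791617821


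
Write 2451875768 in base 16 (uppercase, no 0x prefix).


2451875768 = 9224A7B8 hex

9224A7B8


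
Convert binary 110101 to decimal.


110101 in decimal = 53

53


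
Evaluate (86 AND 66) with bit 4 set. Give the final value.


Step 1: 86 & 66 = 66
Step 2: 66 | (1 << 4) = 66 | 16 = 82

82


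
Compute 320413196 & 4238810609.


0b10011000110010001111000001100 & 0b11111100101001110001110111110001 = 0b10000000000010001110000000000 = 268508160

268508160


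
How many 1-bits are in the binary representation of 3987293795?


0b11101101101010010100011001100011 has 17 set bits

17


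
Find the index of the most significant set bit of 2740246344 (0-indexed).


0b10100011010101001101011101001000. Highest set bit at position 31

31


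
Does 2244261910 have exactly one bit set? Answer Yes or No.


0b10000101110001001011100000010110. Multiple bits set => No

No


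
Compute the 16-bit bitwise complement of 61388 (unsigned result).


~0b1110111111001100 = 0b1000000110011 = 4147 (16-bit unsigned)

4147


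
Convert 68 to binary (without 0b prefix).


68 = 1000100 in binary

1000100


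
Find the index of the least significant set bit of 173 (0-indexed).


0b10101101. Lowest set bit at position 0

0


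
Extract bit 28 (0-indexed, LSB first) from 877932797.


0b110100010101000011000011111101, position 28 = 1

1


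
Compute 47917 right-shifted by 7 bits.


0b1011101100101101 >> 7 = 0b101110110 = 374

374


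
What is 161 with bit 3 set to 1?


161 | (1 << 3) = 161 | 8 = 169

169


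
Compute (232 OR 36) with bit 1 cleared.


Step 1: 232 | 36 = 236
Step 2: 236 & ~(1 << 1) = 236

236


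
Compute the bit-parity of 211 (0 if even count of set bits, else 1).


0b11010011 has 5 ones => parity 1

1


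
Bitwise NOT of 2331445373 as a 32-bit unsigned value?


~0b10001010111101110000100001111101 = 0b1110101000010001111011110000010 = 1963521922 (32-bit unsigned)

1963521922


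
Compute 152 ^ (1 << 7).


152 ^ (1 << 7) = 152 ^ 128 = 24

24


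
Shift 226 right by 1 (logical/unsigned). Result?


0b11100010 >> 1 = 0b1110001 = 113

113


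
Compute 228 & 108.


0b11100100 & 0b1101100 = 0b1100100 = 100

100


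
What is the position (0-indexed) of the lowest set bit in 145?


0b10010001. Lowest set bit at position 0

0


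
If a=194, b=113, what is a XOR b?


194 ^ 113 = 179

179


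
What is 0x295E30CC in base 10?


295E30CC hex = 694038732 decimal

694038732


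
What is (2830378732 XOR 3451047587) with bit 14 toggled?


Step 1: 2830378732 ^ 3451047587 = 1694951503
Step 2: 1694951503 ^ (1 << 14) = 1694951503 ^ 16384 = 1694935119

1694935119


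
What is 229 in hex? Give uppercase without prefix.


229 = E5 hex

E5


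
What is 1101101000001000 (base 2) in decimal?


1101101000001000 in decimal = 55816

55816


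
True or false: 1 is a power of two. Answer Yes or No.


0b1. Only one bit set => Yes

Yes


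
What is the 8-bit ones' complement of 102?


102 ^ 255 = 153

153


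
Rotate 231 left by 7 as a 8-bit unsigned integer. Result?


Rotate 0b11100111 left by 7 (8-bit) = 0b11110011 = 243

243


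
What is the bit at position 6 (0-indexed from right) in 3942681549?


0b11101011000000001000101111001101, position 6 = 1

1


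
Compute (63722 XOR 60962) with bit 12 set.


Step 1: 63722 ^ 60962 = 5832
Step 2: 5832 | (1 << 12) = 5832 | 4096 = 5832

5832


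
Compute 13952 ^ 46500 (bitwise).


0b11011010000000 ^ 0b1011010110100100 = 0b1000001100100100 = 33572

33572


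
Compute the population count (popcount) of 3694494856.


0b11011100001101011000010010001000 has 13 set bits

13


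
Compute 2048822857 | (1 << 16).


2048822857 | (1 << 16) = 2048822857 | 65536 = 2048888393

2048888393


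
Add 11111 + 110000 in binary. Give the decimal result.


11111 + 110000 = 1001111 = 79

79


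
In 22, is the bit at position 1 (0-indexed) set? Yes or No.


0b10110, bit 1 = 1. Yes

Yes


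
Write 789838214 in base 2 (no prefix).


789838214 = 101111000100111111100110000110 in binary

101111000100111111100110000110


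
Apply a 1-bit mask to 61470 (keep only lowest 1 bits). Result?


61470 & 1 = 0

0


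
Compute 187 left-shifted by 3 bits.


0b10111011 << 3 = 0b10111011000 = 1496

1496


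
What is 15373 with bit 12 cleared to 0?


15373 & ~(1 << 12) = 11277

11277


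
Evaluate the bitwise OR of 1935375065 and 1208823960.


0b1110011010110110111101011011001 | 0b1001000000011010011000010011000 = 0b1111011010111110111101011011001 = 2069854937

2069854937


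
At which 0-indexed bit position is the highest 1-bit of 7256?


0b1110001011000. Highest set bit at position 12

12


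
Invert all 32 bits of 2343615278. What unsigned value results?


2343615278 ^ 4294967295 = 1951352017

1951352017


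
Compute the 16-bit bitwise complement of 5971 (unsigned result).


~0b1011101010011 = 0b1110100010101100 = 59564 (16-bit unsigned)

59564


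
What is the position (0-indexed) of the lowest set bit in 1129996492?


0b1000011010110100110000011001100. Lowest set bit at position 2

2


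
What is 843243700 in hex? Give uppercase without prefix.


843243700 = 3242E0B4 hex

3242E0B4


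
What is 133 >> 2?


0b10000101 >> 2 = 0b100001 = 33

33
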